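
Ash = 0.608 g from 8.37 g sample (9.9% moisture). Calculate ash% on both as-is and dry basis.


As-is ash = 7.26%
Dry-basis ash = 8.06%


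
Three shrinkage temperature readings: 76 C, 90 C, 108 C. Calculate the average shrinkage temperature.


Average = (76 + 90 + 108) / 3
Average = 274 / 3 = 91.3 C


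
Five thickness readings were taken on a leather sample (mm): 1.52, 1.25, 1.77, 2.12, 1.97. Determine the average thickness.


1.73 mm

Sum = 1.52 + 1.25 + 1.77 + 2.12 + 1.97 = 8.63
Average = 8.63 / 5 = 1.73 mm


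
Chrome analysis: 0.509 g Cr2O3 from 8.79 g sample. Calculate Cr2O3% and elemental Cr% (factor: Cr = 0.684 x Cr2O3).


Cr2O3 = 5.79%
Cr = 3.96%

Cr2O3% = 0.509 / 8.79 x 100 = 5.79%
Cr% = 5.79 x 0.684 = 3.96%


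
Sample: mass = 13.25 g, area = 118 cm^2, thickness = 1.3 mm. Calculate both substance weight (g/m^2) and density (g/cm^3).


SW = 13.25 / 118 x 10000 = 1122.9 g/m^2
Volume = 118 x 1.3 / 10 = 15.34 cm^3
Density = 13.25 / 15.34 = 0.864 g/cm^3


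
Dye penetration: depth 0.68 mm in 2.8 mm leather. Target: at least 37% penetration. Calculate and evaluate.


Penetration = 0.68 / 2.8 x 100 = 24.3%
Target: 37%
Meets target: No


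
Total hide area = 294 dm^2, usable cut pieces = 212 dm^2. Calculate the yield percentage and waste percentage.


Yield = 212 / 294 x 100 = 72.1%
Waste = 294 - 212 = 82 dm^2
Waste% = 100 - 72.1 = 27.9%


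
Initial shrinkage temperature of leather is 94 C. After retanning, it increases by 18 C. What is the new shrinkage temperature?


112 C


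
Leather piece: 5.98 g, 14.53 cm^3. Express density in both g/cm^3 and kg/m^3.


0.412 g/cm^3
412 kg/m^3

Density = 5.98 / 14.53 = 0.412 g/cm^3
Convert: 0.412 x 1000 = 412 kg/m^3


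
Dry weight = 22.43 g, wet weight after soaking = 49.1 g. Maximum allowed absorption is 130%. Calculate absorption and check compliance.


Absorption = 118.9%
Compliant: Yes

WA = (49.1 - 22.43) / 22.43 x 100 = 118.9%
Maximum allowed: 130%
Compliant: Yes


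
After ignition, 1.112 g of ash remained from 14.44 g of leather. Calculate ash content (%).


Ash% = 1.112 / 14.44 x 100
Ash% = 7.70%


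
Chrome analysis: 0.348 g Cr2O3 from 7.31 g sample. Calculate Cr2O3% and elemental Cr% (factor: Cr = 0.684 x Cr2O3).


Cr2O3 = 4.76%
Cr = 3.26%


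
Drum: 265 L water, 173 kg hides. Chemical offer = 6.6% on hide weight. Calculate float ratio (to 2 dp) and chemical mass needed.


Float ratio = 265 / 173 = 1.53
Chemical = 173 x 6.6 / 100 = 11.418 kg


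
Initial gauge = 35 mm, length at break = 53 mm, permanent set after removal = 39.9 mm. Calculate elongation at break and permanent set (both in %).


Elongation at break = (53 - 35) / 35 x 100 = 51.4%
Permanent set = (39.9 - 35) / 35 x 100 = 14.0%


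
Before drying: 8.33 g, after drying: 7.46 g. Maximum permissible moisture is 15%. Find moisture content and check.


MC = (8.33 - 7.46) / 8.33 x 100 = 10.4%
Maximum: 15%
Acceptable: Yes


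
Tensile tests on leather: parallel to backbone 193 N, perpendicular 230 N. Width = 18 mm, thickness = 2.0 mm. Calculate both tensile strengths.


Area = 18 x 2.0 = 36.0 mm^2
TS (parallel) = 193 / 36.0 = 5.36 N/mm^2
TS (perpendicular) = 230 / 36.0 = 6.39 N/mm^2


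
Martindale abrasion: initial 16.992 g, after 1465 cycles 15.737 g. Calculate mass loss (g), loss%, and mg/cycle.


Loss = 16.992 - 15.737 = 1.255 g
Loss% = 1.255 / 16.992 x 100 = 7.39%
Rate = 1.255 / 1465 x 1000 = 0.857 mg/cycle


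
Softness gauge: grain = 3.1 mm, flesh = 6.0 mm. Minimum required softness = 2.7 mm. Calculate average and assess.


Average = (3.1 + 6.0) / 2 = 4.55 mm
Minimum = 2.7 mm
Meets requirement: Yes


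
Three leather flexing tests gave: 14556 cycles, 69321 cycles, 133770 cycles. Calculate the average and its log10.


Average = 72549 cycles
log10 = 4.86

Average = (14556 + 69321 + 133770) / 3 = 72549 cycles
log10(72549) = 4.86


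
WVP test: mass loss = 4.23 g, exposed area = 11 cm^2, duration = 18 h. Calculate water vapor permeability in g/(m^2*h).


WVP = mass_loss / (area x time) x 10000
WVP = 4.23 / (11 x 18) x 10000
WVP = 4.23 / 198 x 10000 = 213.64 g/(m^2*h)


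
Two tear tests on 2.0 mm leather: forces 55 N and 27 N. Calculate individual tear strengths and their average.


Tear 1 = 55 / 2.0 = 27.5 N/mm
Tear 2 = 27 / 2.0 = 13.5 N/mm
Average = (27.5 + 13.5) / 2 = 20.5 N/mm


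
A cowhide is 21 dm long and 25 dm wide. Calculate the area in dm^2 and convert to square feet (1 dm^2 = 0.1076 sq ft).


525 dm^2
56.49 sq ft


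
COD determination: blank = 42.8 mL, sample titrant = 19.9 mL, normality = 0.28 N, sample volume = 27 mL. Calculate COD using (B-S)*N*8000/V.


COD = (42.8 - 19.9) x 0.28 x 8000 / 27
COD = 22.9 x 0.28 x 8000 / 27
COD = 1899.9 mg/L


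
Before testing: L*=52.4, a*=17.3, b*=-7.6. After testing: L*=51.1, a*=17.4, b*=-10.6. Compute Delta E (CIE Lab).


dL = 51.1 - 52.4 = -1.3
da = 17.4 - 17.3 = 0.1
db = -10.6 - (-7.6) = -3.0
dE = sqrt((-1.3)^2 + (0.1)^2 + (-3.0)^2) = 3.27


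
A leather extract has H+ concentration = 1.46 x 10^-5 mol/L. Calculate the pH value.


pH = -log10[H+]
pH = -log10(1.46 x 10^-5) = 4.84


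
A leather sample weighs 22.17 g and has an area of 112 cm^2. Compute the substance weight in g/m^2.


1979.5 g/m^2


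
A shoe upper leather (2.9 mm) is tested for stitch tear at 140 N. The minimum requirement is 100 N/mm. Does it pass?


STS = 140 / 2.9 = 48.3 N/mm
Minimum required: 100 N/mm
Passes: No


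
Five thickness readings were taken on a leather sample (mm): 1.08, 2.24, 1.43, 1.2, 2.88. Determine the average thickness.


1.77 mm


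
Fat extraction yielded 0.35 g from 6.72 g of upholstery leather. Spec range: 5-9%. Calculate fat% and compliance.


Fat content = 5.2%
Compliant: Yes


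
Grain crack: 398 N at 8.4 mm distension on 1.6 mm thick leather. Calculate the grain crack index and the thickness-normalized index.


Crack index = 47.4 N/mm
Normalized index = 29.6 N/mm per mm

Crack index = 398 / 8.4 = 47.4 N/mm
Normalized = 47.4 / 1.6 = 29.6 N/mm per mm


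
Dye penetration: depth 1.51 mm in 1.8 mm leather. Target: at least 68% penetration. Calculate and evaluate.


Penetration = 1.51 / 1.8 x 100 = 83.9%
Target: 68%
Meets target: Yes


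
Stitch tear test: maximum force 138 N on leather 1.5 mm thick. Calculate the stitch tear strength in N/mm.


Stitch tear strength = force / thickness
STS = 138 / 1.5 = 92.0 N/mm


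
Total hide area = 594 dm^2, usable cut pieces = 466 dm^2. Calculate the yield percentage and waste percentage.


Yield = 78.5%
Waste = 21.5%


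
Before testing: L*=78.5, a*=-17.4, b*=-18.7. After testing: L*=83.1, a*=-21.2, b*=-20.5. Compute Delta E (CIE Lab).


dL = 83.1 - 78.5 = 4.6
da = -21.2 - (-17.4) = -3.8
db = -20.5 - (-18.7) = -1.8
dE = sqrt((4.6)^2 + (-3.8)^2 + (-1.8)^2) = 6.23


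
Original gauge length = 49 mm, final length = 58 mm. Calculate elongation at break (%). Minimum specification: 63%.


Extension = 58 - 49 = 9 mm
Elongation = 9 / 49 x 100 = 18.4%
Minimum required: 63%
Meets specification: No


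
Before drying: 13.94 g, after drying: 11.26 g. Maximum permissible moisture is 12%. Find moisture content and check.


Moisture content = 19.2%
Acceptable: No


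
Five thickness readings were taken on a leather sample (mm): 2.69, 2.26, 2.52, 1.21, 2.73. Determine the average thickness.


2.28 mm

Sum = 2.69 + 2.26 + 2.52 + 1.21 + 2.73 = 11.41
Average = 11.41 / 5 = 2.28 mm


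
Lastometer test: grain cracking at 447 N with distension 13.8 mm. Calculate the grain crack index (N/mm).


32.4 N/mm

Grain crack index = force / distension
Index = 447 / 13.8 = 32.4 N/mm


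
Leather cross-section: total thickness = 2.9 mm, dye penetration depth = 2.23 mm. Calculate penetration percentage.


76.9%


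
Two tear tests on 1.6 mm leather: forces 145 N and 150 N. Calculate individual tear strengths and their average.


Tear 1 = 145 / 1.6 = 90.6 N/mm
Tear 2 = 150 / 1.6 = 93.8 N/mm
Average = (90.6 + 93.8) / 2 = 92.2 N/mm


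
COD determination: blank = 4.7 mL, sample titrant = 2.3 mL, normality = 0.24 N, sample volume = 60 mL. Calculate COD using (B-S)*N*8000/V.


COD = (4.7 - 2.3) x 0.24 x 8000 / 60
COD = 2.4 x 0.24 x 8000 / 60
COD = 76.8 mg/L


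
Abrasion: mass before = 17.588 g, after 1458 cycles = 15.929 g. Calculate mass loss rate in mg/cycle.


1.138 mg/cycle

Mass loss = 17.588 - 15.929 = 1.659 g
Rate = 1.659 / 1458 x 1000 = 1.138 mg/cycle


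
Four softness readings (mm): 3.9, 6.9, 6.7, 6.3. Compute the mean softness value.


Sum = 3.9 + 6.9 + 6.7 + 6.3
Mean = 23.8 / 4 = 5.95 mm


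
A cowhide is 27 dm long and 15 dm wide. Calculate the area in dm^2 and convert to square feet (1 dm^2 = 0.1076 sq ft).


405 dm^2
43.58 sq ft

Area = 27 x 15 = 405 dm^2
Conversion: 405 x 0.1076 = 43.58 sq ft


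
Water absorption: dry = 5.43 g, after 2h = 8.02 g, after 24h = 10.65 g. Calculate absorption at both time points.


WA (2h) = (8.02 - 5.43) / 5.43 x 100 = 47.7%
WA (24h) = (10.65 - 5.43) / 5.43 x 100 = 96.1%


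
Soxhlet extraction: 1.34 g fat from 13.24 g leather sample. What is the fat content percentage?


Fat content = 1.34 / 13.24 x 100
Fat = 10.1%


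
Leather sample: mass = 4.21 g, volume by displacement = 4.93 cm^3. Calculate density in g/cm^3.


0.854 g/cm^3


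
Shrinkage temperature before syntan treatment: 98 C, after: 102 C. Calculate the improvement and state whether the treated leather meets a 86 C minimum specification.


Improvement = 102 - 98 = 4 C
Spec check: 102 C >= 86 C? Yes


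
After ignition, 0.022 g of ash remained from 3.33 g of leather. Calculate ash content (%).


0.66%

Ash% = 0.022 / 3.33 x 100
Ash% = 0.66%


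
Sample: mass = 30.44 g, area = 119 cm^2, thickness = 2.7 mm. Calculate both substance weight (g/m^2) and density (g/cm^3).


Substance weight = 2558.0 g/m^2
Density = 0.947 g/cm^3


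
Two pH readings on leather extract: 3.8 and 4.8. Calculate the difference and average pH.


Difference = 1.0
Average pH = 4.30


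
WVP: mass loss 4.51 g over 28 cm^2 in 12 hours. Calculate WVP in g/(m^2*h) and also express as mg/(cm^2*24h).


WVP = 4.51 / (28 x 12) x 10000 = 134.23 g/(m^2*h)
Mass loss in mg = 4.51 x 1000 = 4510 mg
Per cm^2 per 24h in mg: 4510 x 24 / (28 x 12) = 108240 / 336 = 322.14 mg/(cm^2*24h)


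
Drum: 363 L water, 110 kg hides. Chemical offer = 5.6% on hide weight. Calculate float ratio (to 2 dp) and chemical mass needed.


Float ratio = 363 / 110 = 3.30
Chemical = 110 x 5.6 / 100 = 6.16 kg


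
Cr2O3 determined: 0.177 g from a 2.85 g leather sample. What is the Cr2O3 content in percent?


6.21%


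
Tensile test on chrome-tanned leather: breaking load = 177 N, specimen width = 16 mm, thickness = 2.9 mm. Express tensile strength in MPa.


3.81 MPa

Cross-section = 16 x 2.9 = 46.4 mm^2
TS = 177 / 46.4 = 3.81 MPa
(1 N/mm^2 = 1 MPa)


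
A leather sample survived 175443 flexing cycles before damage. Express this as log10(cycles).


5.24


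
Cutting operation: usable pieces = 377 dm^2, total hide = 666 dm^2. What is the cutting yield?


56.6%

Yield = usable / total x 100
Yield = 377 / 666 x 100 = 56.6%


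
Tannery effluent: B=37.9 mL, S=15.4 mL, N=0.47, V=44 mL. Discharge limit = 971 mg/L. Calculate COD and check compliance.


COD = 1922.7 mg/L
Compliant: No


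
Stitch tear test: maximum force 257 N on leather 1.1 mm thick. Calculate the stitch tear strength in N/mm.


233.6 N/mm

Stitch tear strength = force / thickness
STS = 257 / 1.1 = 233.6 N/mm


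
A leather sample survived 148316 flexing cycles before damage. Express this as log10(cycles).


5.17

log10(148316) = 5.17


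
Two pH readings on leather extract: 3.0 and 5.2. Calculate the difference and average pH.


Difference = |3.0 - 5.2| = 2.2
Average = (3.0 + 5.2) / 2 = 4.10


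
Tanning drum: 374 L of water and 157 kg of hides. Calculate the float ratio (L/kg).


Float ratio = water / hide weight
Ratio = 374 / 157 = 2.4


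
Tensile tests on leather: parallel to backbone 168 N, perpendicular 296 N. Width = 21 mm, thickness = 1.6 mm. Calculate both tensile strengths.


Area = 21 x 1.6 = 33.6 mm^2
TS (parallel) = 168 / 33.6 = 5.00 N/mm^2
TS (perpendicular) = 296 / 33.6 = 8.81 N/mm^2


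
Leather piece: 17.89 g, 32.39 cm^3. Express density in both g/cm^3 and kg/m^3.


Density = 17.89 / 32.39 = 0.552 g/cm^3
Convert: 0.552 x 1000 = 552 kg/m^3


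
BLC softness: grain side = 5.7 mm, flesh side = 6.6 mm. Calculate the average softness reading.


Average = (5.7 + 6.6) / 2
Average = 6.15 mm


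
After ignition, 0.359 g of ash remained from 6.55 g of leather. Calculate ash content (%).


Ash% = 0.359 / 6.55 x 100
Ash% = 5.48%


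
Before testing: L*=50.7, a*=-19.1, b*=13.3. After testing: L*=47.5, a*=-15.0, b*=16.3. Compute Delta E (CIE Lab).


dL = 47.5 - 50.7 = -3.2
da = -15.0 - (-19.1) = 4.1
db = 16.3 - 13.3 = 3.0
dE = sqrt((-3.2)^2 + (4.1)^2 + (3.0)^2) = 6.00


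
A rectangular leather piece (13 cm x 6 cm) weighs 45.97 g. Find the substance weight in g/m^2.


Area = 13 x 6 = 78 cm^2
SW = 45.97 / 78 x 10000 = 5893.6 g/m^2


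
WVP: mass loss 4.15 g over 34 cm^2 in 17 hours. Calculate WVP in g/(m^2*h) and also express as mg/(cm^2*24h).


WVP = 4.15 / (34 x 17) x 10000 = 71.80 g/(m^2*h)
Mass loss in mg = 4.15 x 1000 = 4150 mg
Per cm^2 per 24h in mg: 4150 x 24 / (34 x 17) = 99600 / 578 = 172.32 mg/(cm^2*24h)


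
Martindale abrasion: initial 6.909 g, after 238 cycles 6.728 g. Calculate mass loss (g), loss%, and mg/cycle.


Mass loss = 0.181 g
Loss = 2.62%
Rate = 0.761 mg/cycle


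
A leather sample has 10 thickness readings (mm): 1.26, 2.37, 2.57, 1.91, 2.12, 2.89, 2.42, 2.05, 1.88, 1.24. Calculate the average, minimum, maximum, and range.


Average = 2.07 mm
Min = 1.24 mm
Max = 2.89 mm
Range = 1.65 mm

Sum = 20.71
Average = 20.71 / 10 = 2.07 mm
Minimum = 1.24 mm
Maximum = 2.89 mm
Range = 2.89 - 1.24 = 1.65 mm


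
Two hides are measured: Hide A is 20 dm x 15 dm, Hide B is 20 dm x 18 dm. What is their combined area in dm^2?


660 dm^2

Hide A area = 20 x 15 = 300 dm^2
Hide B area = 20 x 18 = 360 dm^2
Total = 300 + 360 = 660 dm^2


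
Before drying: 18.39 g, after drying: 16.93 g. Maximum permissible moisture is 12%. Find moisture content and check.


MC = (18.39 - 16.93) / 18.39 x 100 = 7.9%
Maximum: 12%
Acceptable: Yes


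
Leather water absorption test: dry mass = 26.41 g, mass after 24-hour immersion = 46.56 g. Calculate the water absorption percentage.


76.3%

Water absorbed = 46.56 - 26.41 = 20.15 g
WA% = 20.15 / 26.41 x 100 = 76.3%


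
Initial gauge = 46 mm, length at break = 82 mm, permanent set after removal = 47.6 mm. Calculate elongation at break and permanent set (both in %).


Elongation at break = (82 - 46) / 46 x 100 = 78.3%
Permanent set = (47.6 - 46) / 46 x 100 = 3.5%


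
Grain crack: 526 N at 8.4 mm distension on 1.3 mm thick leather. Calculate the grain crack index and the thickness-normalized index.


Crack index = 526 / 8.4 = 62.6 N/mm
Normalized = 62.6 / 1.3 = 48.2 N/mm per mm


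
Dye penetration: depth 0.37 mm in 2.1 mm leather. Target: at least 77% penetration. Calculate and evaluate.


Penetration = 0.37 / 2.1 x 100 = 17.6%
Target: 77%
Meets target: No


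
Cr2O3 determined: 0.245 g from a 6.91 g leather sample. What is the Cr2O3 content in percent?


3.55%


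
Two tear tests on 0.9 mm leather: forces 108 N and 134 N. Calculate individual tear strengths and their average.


Tear 1 = 120.0 N/mm
Tear 2 = 148.9 N/mm
Average = 134.5 N/mm


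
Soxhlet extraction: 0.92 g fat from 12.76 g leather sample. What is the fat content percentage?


7.2%

Fat content = 0.92 / 12.76 x 100
Fat = 7.2%


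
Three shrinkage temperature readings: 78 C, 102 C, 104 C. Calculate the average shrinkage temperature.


Average = (78 + 102 + 104) / 3
Average = 284 / 3 = 94.7 C


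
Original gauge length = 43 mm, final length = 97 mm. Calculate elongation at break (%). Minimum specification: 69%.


Extension = 97 - 43 = 54 mm
Elongation = 54 / 43 x 100 = 125.6%
Minimum required: 69%
Meets specification: Yes


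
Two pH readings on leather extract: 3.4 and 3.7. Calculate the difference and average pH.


Difference = |3.4 - 3.7| = 0.3
Average = (3.4 + 3.7) / 2 = 3.55


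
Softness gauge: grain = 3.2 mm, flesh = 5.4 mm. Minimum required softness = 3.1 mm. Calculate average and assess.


Average softness = 4.30 mm
Meets requirement: Yes


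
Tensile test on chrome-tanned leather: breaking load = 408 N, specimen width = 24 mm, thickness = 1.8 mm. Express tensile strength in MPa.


9.44 MPa

Cross-section = 24 x 1.8 = 43.2 mm^2
TS = 408 / 43.2 = 9.44 MPa
(1 N/mm^2 = 1 MPa)


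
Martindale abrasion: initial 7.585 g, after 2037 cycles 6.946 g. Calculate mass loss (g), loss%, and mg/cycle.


Mass loss = 0.639 g
Loss = 8.42%
Rate = 0.314 mg/cycle


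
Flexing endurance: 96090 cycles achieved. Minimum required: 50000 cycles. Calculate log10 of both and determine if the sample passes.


log10(96090) = 4.98
log10(50000) = 4.70
Passes: Yes


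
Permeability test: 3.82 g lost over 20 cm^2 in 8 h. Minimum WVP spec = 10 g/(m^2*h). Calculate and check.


WVP = 238.75 g/(m^2*h)
Meets specification: Yes


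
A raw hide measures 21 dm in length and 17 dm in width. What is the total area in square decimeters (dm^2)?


Area = length x width
Area = 21 x 17 = 357 dm^2


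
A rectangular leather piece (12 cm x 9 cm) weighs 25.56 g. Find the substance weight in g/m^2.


Area = 12 x 9 = 108 cm^2
SW = 25.56 / 108 x 10000 = 2366.7 g/m^2


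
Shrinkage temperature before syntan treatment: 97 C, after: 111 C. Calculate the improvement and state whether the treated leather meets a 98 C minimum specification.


Improvement = 14 C
Meets 98 C spec: Yes

Improvement = 111 - 97 = 14 C
Spec check: 111 C >= 98 C? Yes


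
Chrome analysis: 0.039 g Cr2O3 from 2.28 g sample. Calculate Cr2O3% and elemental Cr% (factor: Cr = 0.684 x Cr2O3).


Cr2O3% = 0.039 / 2.28 x 100 = 1.71%
Cr% = 1.71 x 0.684 = 1.17%


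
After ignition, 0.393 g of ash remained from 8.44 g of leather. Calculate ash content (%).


Ash% = 0.393 / 8.44 x 100
Ash% = 4.66%


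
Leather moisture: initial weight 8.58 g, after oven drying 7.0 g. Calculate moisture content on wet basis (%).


Moisture = 8.58 - 7.0 = 1.58 g
MC = 1.58 / 8.58 x 100 = 18.4%


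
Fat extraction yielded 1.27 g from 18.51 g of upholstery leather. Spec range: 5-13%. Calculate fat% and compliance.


Fat% = 1.27 / 18.51 x 100 = 6.9%
Spec range: 5-13%
Compliant: Yes


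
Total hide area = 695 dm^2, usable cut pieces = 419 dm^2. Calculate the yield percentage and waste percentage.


Yield = 419 / 695 x 100 = 60.3%
Waste = 695 - 419 = 276 dm^2
Waste% = 100 - 60.3 = 39.7%


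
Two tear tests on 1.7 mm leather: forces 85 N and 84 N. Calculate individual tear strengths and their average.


Tear 1 = 50.0 N/mm
Tear 2 = 49.4 N/mm
Average = 49.7 N/mm

Tear 1 = 85 / 1.7 = 50.0 N/mm
Tear 2 = 84 / 1.7 = 49.4 N/mm
Average = (50.0 + 49.4) / 2 = 49.7 N/mm


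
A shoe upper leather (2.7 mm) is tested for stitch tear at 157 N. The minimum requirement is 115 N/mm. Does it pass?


STS = 58.1 N/mm
Passes: No

STS = 157 / 2.7 = 58.1 N/mm
Minimum required: 115 N/mm
Passes: No


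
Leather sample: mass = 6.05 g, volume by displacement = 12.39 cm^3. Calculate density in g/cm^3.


Density = mass / volume
Density = 6.05 / 12.39 = 0.488 g/cm^3


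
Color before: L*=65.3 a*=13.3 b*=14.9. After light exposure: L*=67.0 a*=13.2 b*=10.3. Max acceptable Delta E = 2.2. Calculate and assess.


dL = 1.7, da = -0.1, db = -4.6
dE = sqrt((1.7)^2 + (-0.1)^2 + (-4.6)^2) = 4.91
Max = 2.2
Passes: No


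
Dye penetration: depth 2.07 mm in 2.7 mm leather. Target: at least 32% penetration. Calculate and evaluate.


Penetration = 2.07 / 2.7 x 100 = 76.7%
Target: 32%
Meets target: Yes


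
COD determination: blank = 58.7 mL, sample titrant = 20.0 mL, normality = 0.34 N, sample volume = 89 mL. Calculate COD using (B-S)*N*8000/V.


1182.7 mg/L

COD = (58.7 - 20.0) x 0.34 x 8000 / 89
COD = 38.7 x 0.34 x 8000 / 89
COD = 1182.7 mg/L


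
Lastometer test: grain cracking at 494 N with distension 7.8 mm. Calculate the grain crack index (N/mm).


63.3 N/mm

Grain crack index = force / distension
Index = 494 / 7.8 = 63.3 N/mm


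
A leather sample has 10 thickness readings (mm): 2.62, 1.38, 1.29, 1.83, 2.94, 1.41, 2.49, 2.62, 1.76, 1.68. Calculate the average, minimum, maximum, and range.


Average = 2.00 mm
Min = 1.29 mm
Max = 2.94 mm
Range = 1.65 mm

Sum = 20.02
Average = 20.02 / 10 = 2.00 mm
Minimum = 1.29 mm
Maximum = 2.94 mm
Range = 2.94 - 1.29 = 1.65 mm


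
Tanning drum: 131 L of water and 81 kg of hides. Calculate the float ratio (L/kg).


Float ratio = water / hide weight
Ratio = 131 / 81 = 1.6


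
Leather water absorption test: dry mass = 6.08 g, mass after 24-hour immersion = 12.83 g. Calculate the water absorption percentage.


Water absorbed = 12.83 - 6.08 = 6.75 g
WA% = 6.75 / 6.08 x 100 = 111.0%


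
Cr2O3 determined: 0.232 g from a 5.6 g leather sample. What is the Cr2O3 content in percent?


Cr2O3% = 0.232 / 5.6 x 100
Cr2O3% = 4.14%


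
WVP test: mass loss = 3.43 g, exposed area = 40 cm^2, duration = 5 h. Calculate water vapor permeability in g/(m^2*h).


171.50 g/(m^2*h)

WVP = mass_loss / (area x time) x 10000
WVP = 3.43 / (40 x 5) x 10000
WVP = 3.43 / 200 x 10000 = 171.50 g/(m^2*h)


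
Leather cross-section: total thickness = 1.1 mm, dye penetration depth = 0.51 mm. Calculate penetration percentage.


46.4%


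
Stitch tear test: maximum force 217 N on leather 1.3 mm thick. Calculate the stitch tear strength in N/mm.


166.9 N/mm

Stitch tear strength = force / thickness
STS = 217 / 1.3 = 166.9 N/mm


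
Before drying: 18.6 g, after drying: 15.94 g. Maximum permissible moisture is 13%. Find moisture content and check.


MC = (18.6 - 15.94) / 18.6 x 100 = 14.3%
Maximum: 13%
Acceptable: No


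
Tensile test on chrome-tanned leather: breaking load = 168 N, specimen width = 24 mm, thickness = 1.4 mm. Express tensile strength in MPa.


Cross-section = 24 x 1.4 = 33.6 mm^2
TS = 168 / 33.6 = 5.00 MPa
(1 N/mm^2 = 1 MPa)


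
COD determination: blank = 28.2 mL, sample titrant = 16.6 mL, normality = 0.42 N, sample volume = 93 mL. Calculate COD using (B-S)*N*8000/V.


COD = (28.2 - 16.6) x 0.42 x 8000 / 93
COD = 11.6 x 0.42 x 8000 / 93
COD = 419.1 mg/L


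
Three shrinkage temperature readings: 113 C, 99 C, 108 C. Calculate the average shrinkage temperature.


Average = (113 + 99 + 108) / 3
Average = 320 / 3 = 106.7 C


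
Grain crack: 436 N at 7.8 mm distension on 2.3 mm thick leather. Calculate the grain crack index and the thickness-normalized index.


Crack index = 436 / 7.8 = 55.9 N/mm
Normalized = 55.9 / 2.3 = 24.3 N/mm per mm


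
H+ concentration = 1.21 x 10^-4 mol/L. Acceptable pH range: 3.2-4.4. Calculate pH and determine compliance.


pH = -log10(1.21 x 10^-4) = 3.92
Range: 3.2 to 4.4
Compliant: Yes


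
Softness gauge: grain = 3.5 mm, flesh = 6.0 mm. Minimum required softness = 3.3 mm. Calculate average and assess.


Average softness = 4.75 mm
Meets requirement: Yes


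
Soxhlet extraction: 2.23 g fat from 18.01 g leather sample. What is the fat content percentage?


Fat content = 2.23 / 18.01 x 100
Fat = 12.4%


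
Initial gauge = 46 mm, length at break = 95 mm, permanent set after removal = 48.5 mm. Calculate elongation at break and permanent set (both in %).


Elongation at break = 106.5%
Permanent set = 5.4%

Elongation at break = (95 - 46) / 46 x 100 = 106.5%
Permanent set = (48.5 - 46) / 46 x 100 = 5.4%


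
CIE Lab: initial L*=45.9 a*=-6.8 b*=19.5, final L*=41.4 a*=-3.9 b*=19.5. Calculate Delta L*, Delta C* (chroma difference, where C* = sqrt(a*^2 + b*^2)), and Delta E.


Delta L* = -4.5
Delta C* = -0.77
Delta E = 5.35

Delta L* = 41.4 - 45.9 = -4.5
C1* = sqrt((-6.8)^2 + (19.5)^2) = 20.652
C2* = sqrt((-3.9)^2 + (19.5)^2) = 19.886
Delta C* = 19.886 - 20.652 = -0.77
Delta E = sqrt((-4.5)^2 + (2.9)^2 + (0.0)^2) = 5.35


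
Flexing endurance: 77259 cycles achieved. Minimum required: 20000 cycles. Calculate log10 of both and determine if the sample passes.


log10(77259) = 4.89
log10(20000) = 4.30
Passes: Yes


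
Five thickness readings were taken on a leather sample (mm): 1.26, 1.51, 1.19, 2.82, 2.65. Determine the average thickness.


1.89 mm


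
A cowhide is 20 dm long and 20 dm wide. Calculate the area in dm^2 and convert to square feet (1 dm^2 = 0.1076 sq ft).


Area = 20 x 20 = 400 dm^2
Conversion: 400 x 0.1076 = 43.04 sq ft


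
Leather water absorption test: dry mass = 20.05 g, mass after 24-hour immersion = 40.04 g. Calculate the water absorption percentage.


99.7%

Water absorbed = 40.04 - 20.05 = 19.99 g
WA% = 19.99 / 20.05 x 100 = 99.7%


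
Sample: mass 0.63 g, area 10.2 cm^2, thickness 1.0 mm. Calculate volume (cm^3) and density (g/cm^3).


Volume = 1.020 cm^3
Density = 0.618 g/cm^3

Thickness in cm = 1.0 / 10 = 0.10 cm
Volume = 10.2 x 0.10 = 1.020 cm^3
Density = 0.63 / 1.020 = 0.618 g/cm^3


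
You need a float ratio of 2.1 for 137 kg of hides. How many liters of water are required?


Water = hide weight x target ratio
Water = 137 x 2.1 = 287.7 L


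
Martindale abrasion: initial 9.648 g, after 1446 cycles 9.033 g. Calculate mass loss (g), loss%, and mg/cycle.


Mass loss = 0.615 g
Loss = 6.37%
Rate = 0.425 mg/cycle

Loss = 9.648 - 9.033 = 0.615 g
Loss% = 0.615 / 9.648 x 100 = 6.37%
Rate = 0.615 / 1446 x 1000 = 0.425 mg/cycle


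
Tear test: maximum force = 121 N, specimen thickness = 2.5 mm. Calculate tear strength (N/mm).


Tear strength = force / thickness
Tear = 121 / 2.5 = 48.4 N/mm


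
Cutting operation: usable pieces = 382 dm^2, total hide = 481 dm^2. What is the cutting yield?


79.4%

Yield = usable / total x 100
Yield = 382 / 481 x 100 = 79.4%


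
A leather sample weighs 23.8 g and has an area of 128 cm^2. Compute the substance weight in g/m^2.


1859.4 g/m^2


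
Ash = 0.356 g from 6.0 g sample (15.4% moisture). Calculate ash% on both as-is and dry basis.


As-is ash = 5.93%
Dry-basis ash = 7.01%

As-is ash% = 0.356 / 6.0 x 100 = 5.93%
Dry mass = 6.0 x (100 - 15.4) / 100 = 5.076 g
Dry-basis ash% = 0.356 / 5.076 x 100 = 7.01%


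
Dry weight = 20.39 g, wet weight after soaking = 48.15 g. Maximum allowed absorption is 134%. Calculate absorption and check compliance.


WA = (48.15 - 20.39) / 20.39 x 100 = 136.1%
Maximum allowed: 134%
Compliant: No


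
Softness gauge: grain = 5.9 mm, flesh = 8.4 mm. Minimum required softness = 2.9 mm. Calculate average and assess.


Average = (5.9 + 8.4) / 2 = 7.15 mm
Minimum = 2.9 mm
Meets requirement: Yes


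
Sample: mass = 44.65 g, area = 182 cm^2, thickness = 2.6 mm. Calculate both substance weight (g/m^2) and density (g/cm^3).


SW = 44.65 / 182 x 10000 = 2453.3 g/m^2
Volume = 182 x 2.6 / 10 = 47.32 cm^3
Density = 44.65 / 47.32 = 0.944 g/cm^3


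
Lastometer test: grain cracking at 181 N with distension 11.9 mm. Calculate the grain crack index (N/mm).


15.2 N/mm

Grain crack index = force / distension
Index = 181 / 11.9 = 15.2 N/mm


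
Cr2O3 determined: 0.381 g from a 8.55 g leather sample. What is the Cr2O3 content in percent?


4.46%

Cr2O3% = 0.381 / 8.55 x 100
Cr2O3% = 4.46%


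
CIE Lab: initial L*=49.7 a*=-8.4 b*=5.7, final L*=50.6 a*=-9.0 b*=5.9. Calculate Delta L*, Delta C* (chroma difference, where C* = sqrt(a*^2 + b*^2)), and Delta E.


Delta L* = 50.6 - 49.7 = 0.9
C1* = sqrt((-8.4)^2 + (5.7)^2) = 10.151
C2* = sqrt((-9.0)^2 + (5.9)^2) = 10.762
Delta C* = 10.762 - 10.151 = 0.61
Delta E = sqrt((0.9)^2 + (-0.6)^2 + (0.2)^2) = 1.10


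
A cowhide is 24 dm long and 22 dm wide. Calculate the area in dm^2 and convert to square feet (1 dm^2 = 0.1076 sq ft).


Area = 24 x 22 = 528 dm^2
Conversion: 528 x 0.1076 = 56.81 sq ft


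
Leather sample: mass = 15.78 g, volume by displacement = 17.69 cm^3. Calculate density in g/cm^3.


Density = mass / volume
Density = 15.78 / 17.69 = 0.892 g/cm^3


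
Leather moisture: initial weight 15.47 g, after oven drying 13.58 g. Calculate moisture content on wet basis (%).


Moisture = 15.47 - 13.58 = 1.89 g
MC = 1.89 / 15.47 x 100 = 12.2%


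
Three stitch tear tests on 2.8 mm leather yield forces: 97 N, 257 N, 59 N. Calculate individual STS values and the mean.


STS1 = 34.6 N/mm
STS2 = 91.8 N/mm
STS3 = 21.1 N/mm
Mean = 49.2 N/mm


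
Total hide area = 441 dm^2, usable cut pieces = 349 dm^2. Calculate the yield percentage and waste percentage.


Yield = 349 / 441 x 100 = 79.1%
Waste = 441 - 349 = 92 dm^2
Waste% = 100 - 79.1 = 20.9%


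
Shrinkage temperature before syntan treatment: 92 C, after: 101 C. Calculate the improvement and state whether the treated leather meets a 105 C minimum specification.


Improvement = 9 C
Meets 105 C spec: No


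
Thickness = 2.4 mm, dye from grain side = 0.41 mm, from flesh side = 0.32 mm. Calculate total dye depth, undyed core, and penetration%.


Total dyed = 0.73 mm
Undyed core = 1.67 mm
Penetration = 30.4%

Total dyed = 0.41 + 0.32 = 0.73 mm
Undyed core = 2.4 - 0.73 = 1.67 mm
Penetration = 0.73 / 2.4 x 100 = 30.4%


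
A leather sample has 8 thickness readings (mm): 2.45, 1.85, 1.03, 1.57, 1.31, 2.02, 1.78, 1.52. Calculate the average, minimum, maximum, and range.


Sum = 13.53
Average = 13.53 / 8 = 1.69 mm
Minimum = 1.03 mm
Maximum = 2.45 mm
Range = 2.45 - 1.03 = 1.42 mm


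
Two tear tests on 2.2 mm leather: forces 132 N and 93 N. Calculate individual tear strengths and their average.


Tear 1 = 60.0 N/mm
Tear 2 = 42.3 N/mm
Average = 51.2 N/mm

Tear 1 = 132 / 2.2 = 60.0 N/mm
Tear 2 = 93 / 2.2 = 42.3 N/mm
Average = (60.0 + 42.3) / 2 = 51.2 N/mm


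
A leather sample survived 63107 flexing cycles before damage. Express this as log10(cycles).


log10(63107) = 4.80


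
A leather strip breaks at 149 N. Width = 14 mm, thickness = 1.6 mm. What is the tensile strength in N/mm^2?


6.65 N/mm^2

Cross-sectional area = 14 x 1.6 = 22.4 mm^2
Tensile strength = 149 / 22.4 = 6.65 N/mm^2


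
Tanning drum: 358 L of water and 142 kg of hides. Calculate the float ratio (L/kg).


2.5


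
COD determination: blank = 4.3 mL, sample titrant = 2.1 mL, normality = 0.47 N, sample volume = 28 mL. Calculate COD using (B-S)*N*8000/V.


295.4 mg/L

COD = (4.3 - 2.1) x 0.47 x 8000 / 28
COD = 2.2 x 0.47 x 8000 / 28
COD = 295.4 mg/L


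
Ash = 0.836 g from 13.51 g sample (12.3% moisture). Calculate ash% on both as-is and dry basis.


As-is ash% = 0.836 / 13.51 x 100 = 6.19%
Dry mass = 13.51 x (100 - 12.3) / 100 = 11.84827 g
Dry-basis ash% = 0.836 / 11.84827 x 100 = 7.06%


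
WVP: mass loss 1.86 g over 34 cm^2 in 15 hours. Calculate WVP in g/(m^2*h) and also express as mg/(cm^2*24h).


WVP = 1.86 / (34 x 15) x 10000 = 36.47 g/(m^2*h)
Mass loss in mg = 1.86 x 1000 = 1860 mg
Per cm^2 per 24h in mg: 1860 x 24 / (34 x 15) = 44640 / 510 = 87.53 mg/(cm^2*24h)


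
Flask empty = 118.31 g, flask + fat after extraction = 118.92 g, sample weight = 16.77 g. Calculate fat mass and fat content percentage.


Fat mass = 0.61 g
Fat content = 3.6%

Fat mass = 118.92 - 118.31 = 0.61 g
Fat% = 0.61 / 16.77 x 100 = 3.6%


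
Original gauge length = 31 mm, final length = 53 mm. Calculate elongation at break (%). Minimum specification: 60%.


Extension = 53 - 31 = 22 mm
Elongation = 22 / 31 x 100 = 71.0%
Minimum required: 60%
Meets specification: Yes


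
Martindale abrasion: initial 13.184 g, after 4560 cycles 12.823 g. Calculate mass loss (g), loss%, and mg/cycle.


Loss = 13.184 - 12.823 = 0.361 g
Loss% = 0.361 / 13.184 x 100 = 2.74%
Rate = 0.361 / 4560 x 1000 = 0.079 mg/cycle


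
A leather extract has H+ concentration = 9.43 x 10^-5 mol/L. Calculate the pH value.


pH = -log10[H+]
pH = -log10(9.43 x 10^-5) = 4.03


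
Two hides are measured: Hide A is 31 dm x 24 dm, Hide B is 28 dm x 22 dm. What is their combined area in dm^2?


Hide A area = 31 x 24 = 744 dm^2
Hide B area = 28 x 22 = 616 dm^2
Total = 744 + 616 = 1360 dm^2


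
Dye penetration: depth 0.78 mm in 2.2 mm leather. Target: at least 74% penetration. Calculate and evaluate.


Penetration = 35.5%
Meets target: No

Penetration = 0.78 / 2.2 x 100 = 35.5%
Target: 74%
Meets target: No


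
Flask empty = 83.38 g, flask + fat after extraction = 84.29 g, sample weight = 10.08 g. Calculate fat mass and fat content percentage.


Fat mass = 0.91 g
Fat content = 9.0%

Fat mass = 84.29 - 83.38 = 0.91 g
Fat% = 0.91 / 10.08 x 100 = 9.0%


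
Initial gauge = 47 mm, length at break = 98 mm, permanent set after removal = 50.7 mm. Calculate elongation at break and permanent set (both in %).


Elongation at break = 108.5%
Permanent set = 7.9%

Elongation at break = (98 - 47) / 47 x 100 = 108.5%
Permanent set = (50.7 - 47) / 47 x 100 = 7.9%


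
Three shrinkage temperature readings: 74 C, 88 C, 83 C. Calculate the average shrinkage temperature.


Average = (74 + 88 + 83) / 3
Average = 245 / 3 = 81.7 C


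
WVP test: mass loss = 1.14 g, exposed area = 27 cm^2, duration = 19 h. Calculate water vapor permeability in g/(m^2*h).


22.22 g/(m^2*h)

WVP = mass_loss / (area x time) x 10000
WVP = 1.14 / (27 x 19) x 10000
WVP = 1.14 / 513 x 10000 = 22.22 g/(m^2*h)


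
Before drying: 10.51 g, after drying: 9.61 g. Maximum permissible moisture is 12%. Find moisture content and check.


MC = (10.51 - 9.61) / 10.51 x 100 = 8.6%
Maximum: 12%
Acceptable: Yes


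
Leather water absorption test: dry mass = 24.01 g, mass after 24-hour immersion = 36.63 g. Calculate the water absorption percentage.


52.6%

Water absorbed = 36.63 - 24.01 = 12.62 g
WA% = 12.62 / 24.01 x 100 = 52.6%


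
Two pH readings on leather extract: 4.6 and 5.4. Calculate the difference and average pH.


Difference = |4.6 - 5.4| = 0.8
Average = (4.6 + 5.4) / 2 = 5.00


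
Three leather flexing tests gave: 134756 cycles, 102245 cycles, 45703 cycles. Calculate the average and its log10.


Average = 94235 cycles
log10 = 4.97


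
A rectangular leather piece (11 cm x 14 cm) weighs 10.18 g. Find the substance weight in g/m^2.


661.0 g/m^2


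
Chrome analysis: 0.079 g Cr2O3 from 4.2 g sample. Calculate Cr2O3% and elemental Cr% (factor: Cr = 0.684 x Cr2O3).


Cr2O3% = 0.079 / 4.2 x 100 = 1.88%
Cr% = 1.88 x 0.684 = 1.29%


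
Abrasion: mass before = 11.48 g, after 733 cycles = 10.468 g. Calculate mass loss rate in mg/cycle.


1.381 mg/cycle


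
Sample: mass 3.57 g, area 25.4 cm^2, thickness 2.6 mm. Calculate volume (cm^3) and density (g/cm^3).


Thickness in cm = 2.6 / 10 = 0.26 cm
Volume = 25.4 x 0.26 = 6.604 cm^3
Density = 3.57 / 6.604 = 0.541 g/cm^3


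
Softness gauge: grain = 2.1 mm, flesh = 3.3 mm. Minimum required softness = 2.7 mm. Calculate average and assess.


Average softness = 2.70 mm
Meets requirement: Yes

Average = (2.1 + 3.3) / 2 = 2.70 mm
Minimum = 2.7 mm
Meets requirement: Yes


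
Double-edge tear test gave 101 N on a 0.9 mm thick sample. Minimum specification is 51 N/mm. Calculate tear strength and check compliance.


Tear strength = 101 / 0.9 = 112.2 N/mm
Required minimum = 51 N/mm
Compliant: Yes


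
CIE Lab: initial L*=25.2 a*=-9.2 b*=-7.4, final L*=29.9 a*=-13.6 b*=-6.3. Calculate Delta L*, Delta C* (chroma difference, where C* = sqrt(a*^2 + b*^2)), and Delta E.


Delta L* = 4.7
Delta C* = 3.18
Delta E = 6.53


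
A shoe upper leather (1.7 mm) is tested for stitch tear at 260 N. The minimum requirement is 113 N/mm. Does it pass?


STS = 260 / 1.7 = 152.9 N/mm
Minimum required: 113 N/mm
Passes: Yes


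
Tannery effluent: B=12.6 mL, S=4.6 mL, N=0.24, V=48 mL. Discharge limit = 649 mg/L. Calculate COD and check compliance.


COD = 320.0 mg/L
Compliant: Yes


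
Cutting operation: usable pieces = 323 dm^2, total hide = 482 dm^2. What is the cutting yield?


Yield = usable / total x 100
Yield = 323 / 482 x 100 = 67.0%


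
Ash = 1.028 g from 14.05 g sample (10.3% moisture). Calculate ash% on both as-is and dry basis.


As-is ash = 7.32%
Dry-basis ash = 8.16%

As-is ash% = 1.028 / 14.05 x 100 = 7.32%
Dry mass = 14.05 x (100 - 10.3) / 100 = 12.60285 g
Dry-basis ash% = 1.028 / 12.60285 x 100 = 8.16%


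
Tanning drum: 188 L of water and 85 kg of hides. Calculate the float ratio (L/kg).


Float ratio = water / hide weight
Ratio = 188 / 85 = 2.2


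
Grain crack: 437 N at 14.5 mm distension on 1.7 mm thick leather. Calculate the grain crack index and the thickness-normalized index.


Crack index = 30.1 N/mm
Normalized index = 17.7 N/mm per mm

Crack index = 437 / 14.5 = 30.1 N/mm
Normalized = 30.1 / 1.7 = 17.7 N/mm per mm


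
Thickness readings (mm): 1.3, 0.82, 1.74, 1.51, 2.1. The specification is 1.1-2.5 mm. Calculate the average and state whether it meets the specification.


Average = 1.49 mm
Within specification: Yes


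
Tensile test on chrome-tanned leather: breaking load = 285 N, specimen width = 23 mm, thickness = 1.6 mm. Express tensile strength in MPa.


Cross-section = 23 x 1.6 = 36.8 mm^2
TS = 285 / 36.8 = 7.74 MPa
(1 N/mm^2 = 1 MPa)


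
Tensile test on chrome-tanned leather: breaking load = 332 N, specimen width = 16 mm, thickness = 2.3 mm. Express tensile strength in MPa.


Cross-section = 16 x 2.3 = 36.8 mm^2
TS = 332 / 36.8 = 9.02 MPa
(1 N/mm^2 = 1 MPa)


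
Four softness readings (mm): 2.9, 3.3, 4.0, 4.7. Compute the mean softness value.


Sum = 2.9 + 3.3 + 4.0 + 4.7
Mean = 14.9 / 4 = 3.73 mm


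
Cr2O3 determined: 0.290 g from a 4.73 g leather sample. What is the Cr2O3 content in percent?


Cr2O3% = 0.290 / 4.73 x 100
Cr2O3% = 6.13%


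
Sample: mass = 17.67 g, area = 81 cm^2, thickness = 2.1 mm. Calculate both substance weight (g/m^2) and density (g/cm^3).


SW = 17.67 / 81 x 10000 = 2181.5 g/m^2
Volume = 81 x 2.1 / 10 = 17.01 cm^3
Density = 17.67 / 17.01 = 1.039 g/cm^3


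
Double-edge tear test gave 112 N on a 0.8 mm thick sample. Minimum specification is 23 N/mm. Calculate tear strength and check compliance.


Tear strength = 112 / 0.8 = 140.0 N/mm
Required minimum = 23 N/mm
Compliant: Yes


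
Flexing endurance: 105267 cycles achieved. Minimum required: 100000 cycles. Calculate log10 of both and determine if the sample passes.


Achieved: log10 = 5.02
Required: log10 = 5.00
Passes: Yes


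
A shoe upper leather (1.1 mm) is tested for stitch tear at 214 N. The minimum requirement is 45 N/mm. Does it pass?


STS = 214 / 1.1 = 194.5 N/mm
Minimum required: 45 N/mm
Passes: Yes


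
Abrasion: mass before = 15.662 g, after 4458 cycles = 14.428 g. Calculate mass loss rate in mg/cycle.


Mass loss = 15.662 - 14.428 = 1.234 g
Rate = 1.234 / 4458 x 1000 = 0.277 mg/cycle


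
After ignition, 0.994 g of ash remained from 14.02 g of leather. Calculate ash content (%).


Ash% = 0.994 / 14.02 x 100
Ash% = 7.09%


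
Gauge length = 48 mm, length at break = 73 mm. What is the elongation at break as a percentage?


52.1%

Extension = 73 - 48 = 25 mm
Elongation = 25 / 48 x 100 = 52.1%


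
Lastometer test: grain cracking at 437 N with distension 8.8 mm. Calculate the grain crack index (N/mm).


Grain crack index = force / distension
Index = 437 / 8.8 = 49.7 N/mm


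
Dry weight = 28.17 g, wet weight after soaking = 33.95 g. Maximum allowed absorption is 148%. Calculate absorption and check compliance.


WA = (33.95 - 28.17) / 28.17 x 100 = 20.5%
Maximum allowed: 148%
Compliant: Yes
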